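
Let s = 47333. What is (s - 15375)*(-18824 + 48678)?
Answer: 954074132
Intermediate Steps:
(s - 15375)*(-18824 + 48678) = (47333 - 15375)*(-18824 + 48678) = 31958*29854 = 954074132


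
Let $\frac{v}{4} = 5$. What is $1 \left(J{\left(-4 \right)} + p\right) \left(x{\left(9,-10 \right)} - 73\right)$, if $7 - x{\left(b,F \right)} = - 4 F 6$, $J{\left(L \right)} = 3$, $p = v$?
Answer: $-7038$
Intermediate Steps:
$v = 20$ ($v = 4 \cdot 5 = 20$)
$p = 20$
$x{\left(b,F \right)} = 7 + 24 F$ ($x{\left(b,F \right)} = 7 - - 4 F 6 = 7 - - 24 F = 7 + 24 F$)
$1 \left(J{\left(-4 \right)} + p\right) \left(x{\left(9,-10 \right)} - 73\right) = 1 \left(3 + 20\right) \left(\left(7 + 24 \left(-10\right)\right) - 73\right) = 1 \cdot 23 \left(\left(7 - 240\right) - 73\right) = 23 \left(-233 - 73\right) = 23 \left(-306\right) = -7038$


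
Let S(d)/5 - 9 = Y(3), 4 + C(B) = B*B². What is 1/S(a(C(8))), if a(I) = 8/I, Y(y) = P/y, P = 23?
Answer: 3/250 ≈ 0.012000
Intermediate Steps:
Y(y) = 23/y
C(B) = -4 + B³ (C(B) = -4 + B*B² = -4 + B³)
S(d) = 250/3 (S(d) = 45 + 5*(23/3) = 45 + 115/3 = 250/3)
1/S(a(C(8))) = 1/(250/3) = 3/250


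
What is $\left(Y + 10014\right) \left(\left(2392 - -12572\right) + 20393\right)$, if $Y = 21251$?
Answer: $1105436605$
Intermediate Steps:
$\left(Y + 10014\right) \left(\left(2392 - -12572\right) + 20393\right) = \left(21251 + 10014\right) \left(\left(2392 - -12572\right) + 20393\right) = 31265 \left(\left(2392 + 12572\right) + 20393\right) = 31265 \left(14964 + 20393\right) = 31265 \cdot 35357 = 1105436605$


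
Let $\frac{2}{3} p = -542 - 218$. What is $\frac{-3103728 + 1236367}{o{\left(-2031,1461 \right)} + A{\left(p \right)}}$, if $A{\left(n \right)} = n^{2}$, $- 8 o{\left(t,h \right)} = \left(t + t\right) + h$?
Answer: $- \frac{14938888}{10399401} \approx -1.4365$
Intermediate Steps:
$o{\left(t,h \right)} = - \frac{t}{4} - \frac{h}{8}$ ($o{\left(t,h \right)} = - \frac{\left(t + t\right) + h}{8} = - \frac{2 t + h}{8} = - \frac{h + 2 t}{8} = - \frac{t}{4} - \frac{h}{8}$)
$p = -1140$ ($p = \frac{3 \left(-542 - 218\right)}{2} = \frac{3}{2} \left(-760\right) = -1140$)
$\frac{-3103728 + 1236367}{o{\left(-2031,1461 \right)} + A{\left(p \right)}} = \frac{-3103728 + 1236367}{\left(\left(- \frac{1}{4}\right) \left(-2031\right) - \frac{1461}{8}\right) + \left(-1140\right)^{2}} = - \frac{1867361}{\left(\frac{2031}{4} - \frac{1461}{8}\right) + 1299600} = - \frac{1867361}{\frac{2601}{8} + 1299600} = - \frac{1867361}{\frac{10399401}{8}} = \left(-1867361\right) \frac{8}{10399401} = - \frac{14938888}{10399401}$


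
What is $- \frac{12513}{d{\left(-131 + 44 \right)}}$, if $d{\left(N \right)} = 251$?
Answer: $- \frac{12513}{251} \approx -49.853$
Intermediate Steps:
$- \frac{12513}{d{\left(-131 + 44 \right)}} = - \frac{12513}{251}$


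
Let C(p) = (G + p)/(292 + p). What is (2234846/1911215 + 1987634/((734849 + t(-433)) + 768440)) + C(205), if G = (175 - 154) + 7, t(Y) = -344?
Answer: 845326283668887/285521632200595 ≈ 2.9606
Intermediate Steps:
G = 28 (G = 21 + 7 = 28)
C(p) = (28 + p)/(292 + p)
(2234846/1911215 + 1987634/((734849 + t(-433)) + 768440)) + C(205) = (2234846/1911215 + 1987634/((734849 - 344) + 768440)) + (28 + 205)/(292 + 205) = (2234846*(1/1911215) + 1987634/(734505 + 768440)) + 233/497 = (2234846/1911215 + 1987634/1502945) + (1/497)*233 = (2234846/1911215 + 1987634*(1/1502945)) + 233/497 = (2234846/1911215 + 1987634/1502945) + 233/497 = 1431529307356/574490205635 + 233/497 = 845326283668887/285521632200595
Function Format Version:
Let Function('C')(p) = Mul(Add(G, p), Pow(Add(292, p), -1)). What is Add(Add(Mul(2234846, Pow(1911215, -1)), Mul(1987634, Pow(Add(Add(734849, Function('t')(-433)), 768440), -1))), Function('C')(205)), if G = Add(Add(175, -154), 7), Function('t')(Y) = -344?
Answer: Rational(845326283668887, 285521632200595) ≈ 2.9606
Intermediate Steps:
G = 28 (G = Add(21, 7) = 28)
Function('C')(p) = Mul(Pow(Add(292, p), -1), Add(28, p)) (Function('C')(p) = Mul(Add(28, p), Pow(Add(292, p), -1)) = Mul(Pow(Add(292, p), -1), Add(28, p)))
Add(Add(Mul(2234846, Pow(1911215, -1)), Mul(1987634, Pow(Add(Add(734849, Function('t')(-433)), 768440), -1))), Function('C')(205)) = Add(Add(Mul(2234846, Pow(1911215, -1)), Mul(1987634, Pow(Add(Add(734849, -344), 768440), -1))), Mul(Pow(Add(292, 205), -1), Add(28, 205))) = Add(Add(Mul(2234846, Rational(1, 1911215)), Mul(1987634, Pow(Add(734505, 768440), -1))), Mul(Pow(497, -1), 233)) = Add(Add(Rational(2234846, 1911215), Mul(1987634, Pow(1502945, -1))), Mul(Rational(1, 497), 233)) = Add(Add(Rational(2234846, 1911215), Mul(1987634, Rational(1, 1502945))), Rational(233, 497)) = Add(Add(Rational(2234846, 1911215), Rational(1987634, 1502945)), Rational(233, 497)) = Add(Rational(1431529307356, 574490205635), Rational(233, 497)) = Rational(845326283668887, 285521632200595)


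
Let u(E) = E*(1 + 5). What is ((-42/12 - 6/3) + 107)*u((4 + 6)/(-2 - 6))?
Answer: -3045/4 ≈ -761.25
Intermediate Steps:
u(E) = 6*E (u(E) = E*6 = 6*E)
((-42/12 - 6/3) + 107)*u((4 + 6)/(-2 - 6)) = ((-42/12 - 6/3) + 107)*(6*((4 + 6)/(-2 - 6))) = ((-42*1/12 - 6*⅓) + 107)*(6*(10/(-8))) = ((-7/2 - 2) + 107)*(6*(10*(-⅛))) = (-11/2 + 107)*(6*(-5/4)) = (203/2)*(-15/2) = -3045/4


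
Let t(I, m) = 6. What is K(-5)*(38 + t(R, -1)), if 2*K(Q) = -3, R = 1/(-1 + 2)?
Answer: -66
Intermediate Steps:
R = 1 (R = 1/1 = 1)
K(Q) = -3/2 (K(Q) = (½)*(-3) = -3/2)
K(-5)*(38 + t(R, -1)) = -3*(38 + 6)/2 = -3/2*44 = -66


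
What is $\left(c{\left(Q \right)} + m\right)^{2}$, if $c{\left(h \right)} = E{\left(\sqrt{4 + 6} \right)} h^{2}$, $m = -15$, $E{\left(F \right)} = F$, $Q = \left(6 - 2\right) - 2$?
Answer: $385 - 120 \sqrt{10} \approx 5.5267$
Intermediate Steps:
$Q = 2$ ($Q = 4 - 2 = 2$)
$c{\left(h \right)} = \sqrt{10} h^{2}$ ($c{\left(h \right)} = \sqrt{4 + 6} h^{2} = \sqrt{10} h^{2}$)
$\left(c{\left(Q \right)} + m\right)^{2} = \left(\sqrt{10} \cdot 2^{2} - 15\right)^{2} = \left(\sqrt{10} \cdot 4 - 15\right)^{2} = \left(4 \sqrt{10} - 15\right)^{2} = \left(-15 + 4 \sqrt{10}\right)^{2}$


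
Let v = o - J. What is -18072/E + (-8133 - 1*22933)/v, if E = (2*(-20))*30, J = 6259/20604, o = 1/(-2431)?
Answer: 4577274503097/44812450 ≈ 1.0214e+5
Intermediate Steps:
o = -1/2431 ≈ -0.00041135
J = 6259/20604 (J = 6259*(1/20604) = 6259/20604 ≈ 0.30378)
v = -896249/2946372 (v = -1/2431 - 1*6259/20604 = -1/2431 - 6259/20604 = -896249/2946372 ≈ -0.30419)
E = -1200 (E = -40*30 = -1200)
-18072/E + (-8133 - 1*22933)/v = -18072/(-1200) + (-8133 - 1*22933)/(-896249/2946372) = -18072*(-1/1200) + (-8133 - 22933)*(-2946372/896249) = 753/50 - 31066*(-2946372/896249) = 753/50 + 91531992552/896249 = 4577274503097/44812450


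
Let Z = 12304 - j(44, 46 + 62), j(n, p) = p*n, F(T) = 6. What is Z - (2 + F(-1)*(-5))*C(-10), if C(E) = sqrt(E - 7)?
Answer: 7552 + 28*I*sqrt(17) ≈ 7552.0 + 115.45*I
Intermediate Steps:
C(E) = sqrt(-7 + E)
j(n, p) = n*p
Z = 7552 (Z = 12304 - 44*(46 + 62) = 12304 - 44*108 = 12304 - 1*4752 = 12304 - 4752 = 7552)
Z - (2 + F(-1)*(-5))*C(-10) = 7552 - (2 + 6*(-5))*sqrt(-7 - 10) = 7552 - (2 - 30)*sqrt(-17) = 7552 - (-28)*I*sqrt(17) = 7552 + 28*I*sqrt(17)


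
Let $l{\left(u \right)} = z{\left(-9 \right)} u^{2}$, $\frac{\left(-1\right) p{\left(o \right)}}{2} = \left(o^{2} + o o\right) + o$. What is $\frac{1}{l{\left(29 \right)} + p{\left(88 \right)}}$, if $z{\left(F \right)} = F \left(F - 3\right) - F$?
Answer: $\frac{1}{67245} \approx 1.4871 \cdot 10^{-5}$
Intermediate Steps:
$p{\left(o \right)} = - 4 o^{2} - 2 o$ ($p{\left(o \right)} = - 2 \left(\left(o^{2} + o o\right) + o\right) = - 2 \left(\left(o^{2} + o^{2}\right) + o\right) = - 2 \left(2 o^{2} + o\right) = - 2 \left(o + 2 o^{2}\right) = - 4 o^{2} - 2 o$)
$z{\left(F \right)} = - F + F \left(-3 + F\right)$ ($z{\left(F \right)} = F \left(-3 + F\right) - F = - F + F \left(-3 + F\right)$)
$l{\left(u \right)} = 117 u^{2}$ ($l{\left(u \right)} = - 9 \left(-4 - 9\right) u^{2} = \left(-9\right) \left(-13\right) u^{2} = 117 u^{2}$)
$\frac{1}{l{\left(29 \right)} + p{\left(88 \right)}} = \frac{1}{117 \cdot 29^{2} - 176 \left(1 + 2 \cdot 88\right)} = \frac{1}{117 \cdot 841 - 176 \left(1 + 176\right)} = \frac{1}{98397 - 176 \cdot 177} = \frac{1}{98397 - 31152} = \frac{1}{67245}$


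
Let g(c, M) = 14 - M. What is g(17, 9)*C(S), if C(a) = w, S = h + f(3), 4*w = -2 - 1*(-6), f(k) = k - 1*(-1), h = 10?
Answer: 5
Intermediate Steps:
f(k) = 1 + k (f(k) = k + 1 = 1 + k)
w = 1 (w = (-2 - 1*(-6))/4 = (-2 + 6)/4 = (¼)*4 = 1)
S = 14 (S = 10 + (1 + 3) = 10 + 4 = 14)
C(a) = 1
g(17, 9)*C(S) = (14 - 1*9)*1 = (14 - 9)*1 = 5*1 = 5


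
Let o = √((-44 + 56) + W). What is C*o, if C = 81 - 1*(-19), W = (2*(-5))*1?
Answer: 100*√2 ≈ 141.42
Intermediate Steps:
W = -10 (W = -10*1 = -10)
C = 100 (C = 81 + 19 = 100)
o = √2 (o = √((-44 + 56) - 10) = √(12 - 10) = √2 ≈ 1.4142)
C*o = 100*√2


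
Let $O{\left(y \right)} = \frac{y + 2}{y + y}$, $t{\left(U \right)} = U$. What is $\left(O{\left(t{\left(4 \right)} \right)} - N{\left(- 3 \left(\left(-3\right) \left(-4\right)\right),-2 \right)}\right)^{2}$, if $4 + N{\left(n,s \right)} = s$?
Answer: $\frac{729}{16} \approx 45.563$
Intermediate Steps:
$N{\left(n,s \right)} = -4 + s$
$O{\left(y \right)} = \frac{2 + y}{2 y}$
$\left(O{\left(t{\left(4 \right)} \right)} - N{\left(- 3 \left(\left(-3\right) \left(-4\right)\right),-2 \right)}\right)^{2} = \left(\frac{2 + 4}{2 \cdot 4} - \left(-4 - 2\right)\right)^{2} = \left(\frac{1}{2} \cdot \frac{1}{4} \cdot 6 - -6\right)^{2} = \left(\frac{3}{4} + 6\right)^{2} = \left(\frac{27}{4}\right)^{2} = \frac{729}{16}$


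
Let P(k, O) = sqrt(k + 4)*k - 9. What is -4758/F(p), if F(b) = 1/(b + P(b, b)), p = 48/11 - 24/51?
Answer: 4543890/187 - 20782944*sqrt(7667)/34969 ≈ -27741.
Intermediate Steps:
p = 728/187 (p = 48*(1/11) - 24*1/51 = 48/11 - 8/17 = 728/187 ≈ 3.8930)
P(k, O) = -9 + k*sqrt(4 + k) (P(k, O) = sqrt(4 + k)*k - 9 = k*sqrt(4 + k) - 9 = -9 + k*sqrt(4 + k))
F(b) = 1/(-9 + b + b*sqrt(4 + b)) (F(b) = 1/(b + (-9 + b*sqrt(4 + b))) = 1/(-9 + b + b*sqrt(4 + b)))
-4758/F(p) = -(-4543890/187 + 3463824*sqrt(4 + 728/187)/187) = -(-4543890/187 + 20782944*sqrt(7667)/34969) = -4758*(-955/187 + 4368*sqrt(7667)/34969) = 4543890/187 - 20782944*sqrt(7667)/34969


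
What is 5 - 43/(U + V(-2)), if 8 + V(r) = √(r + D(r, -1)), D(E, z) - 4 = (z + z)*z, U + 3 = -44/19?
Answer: 44/5 ≈ 8.8000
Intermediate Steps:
U = -101/19 (U = -3 - 44/19 = -101/19 ≈ -5.3158)
D(E, z) = 4 + 2*z² (D(E, z) = 4 + (z + z)*z = 4 + (2*z)*z = 4 + 2*z²)
V(r) = -8 + √(6 + r) (V(r) = -8 + √(r + (4 + 2*(-1)²)) = -8 + √(r + (4 + 2*1)) = -8 + √(r + (4 + 2)) = -8 + √(r + 6) = -8 + √(6 + r))
5 - 43/(U + V(-2)) = 5 - 43/(-101/19 + (-8 + √(6 - 2))) = 5 - 43/(-101/19 + (-8 + √4)) = 5 - 43/(-101/19 + (-8 + 2)) = 5 - 43/(-101/19 - 6) = 5 - 43/(-215/19) = 5 - 43*(-19/215) = 5 + 19/5 = 44/5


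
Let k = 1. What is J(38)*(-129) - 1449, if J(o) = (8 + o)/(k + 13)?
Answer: -13110/7 ≈ -1872.9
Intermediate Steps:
J(o) = 4/7 + o/14 (J(o) = (8 + o)/(1 + 13) = (8 + o)/14 = (8 + o)*(1/14) = 4/7 + o/14)
J(38)*(-129) - 1449 = (4/7 + (1/14)*38)*(-129) - 1449 = (4/7 + 19/7)*(-129) - 1449 = (23/7)*(-129) - 1449 = -2967/7 - 1449 = -13110/7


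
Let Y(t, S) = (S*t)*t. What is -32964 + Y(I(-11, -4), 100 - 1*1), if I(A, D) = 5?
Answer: -30489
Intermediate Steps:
Y(t, S) = S*t**2
-32964 + Y(I(-11, -4), 100 - 1*1) = -32964 + (100 - 1*1)*5**2 = -32964 + (100 - 1)*25 = -32964 + 99*25 = -32964 + 2475 = -30489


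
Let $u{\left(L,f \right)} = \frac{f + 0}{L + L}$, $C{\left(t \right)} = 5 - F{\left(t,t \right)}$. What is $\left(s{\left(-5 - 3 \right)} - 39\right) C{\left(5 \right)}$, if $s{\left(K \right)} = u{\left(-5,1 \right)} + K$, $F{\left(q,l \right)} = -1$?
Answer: $- \frac{1413}{5} \approx -282.6$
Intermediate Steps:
$C{\left(t \right)} = 6$ ($C{\left(t \right)} = 5 - -1 = 5 + 1 = 6$)
$u{\left(L,f \right)} = \frac{f}{2 L}$
$s{\left(K \right)} = - \frac{1}{10} + K$ ($s{\left(K \right)} = \frac{1}{2} \cdot 1 \frac{1}{-5} + K = \frac{1}{2} \cdot 1 \left(- \frac{1}{5}\right) + K = - \frac{1}{10} + K$)
$\left(s{\left(-5 - 3 \right)} - 39\right) C{\left(5 \right)} = \left(\left(- \frac{1}{10} - 8\right) - 39\right) 6 = \left(- \frac{81}{10} - 39\right) 6 = \left(- \frac{471}{10}\right) 6 = - \frac{1413}{5}$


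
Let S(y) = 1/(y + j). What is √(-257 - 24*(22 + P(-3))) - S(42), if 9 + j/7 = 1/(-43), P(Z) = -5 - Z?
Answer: 43/910 + I*√737 ≈ 0.047253 + 27.148*I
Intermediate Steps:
j = -2716/43 (j = -63 + 7/(-43) = -63 + 7*(-1/43) = -63 - 7/43 = -2716/43 ≈ -63.163)
S(y) = 1/(-2716/43 + y) (S(y) = 1/(y - 2716/43) = 1/(-2716/43 + y))
√(-257 - 24*(22 + P(-3))) - S(42) = √(-257 - 24*(22 + (-5 - 1*(-3)))) - 43/(-2716 + 43*42) = √(-257 - 24*(22 + (-5 + 3))) - 43/(-2716 + 1806) = √(-257 - 24*(22 - 2)) - 43/(-910) = √(-257 - 24*20) - 43*(-1)/910 = √(-257 - 480) - 1*(-43/910) = √(-737) + 43/910 = I*√737 + 43/910 = 43/910 + I*√737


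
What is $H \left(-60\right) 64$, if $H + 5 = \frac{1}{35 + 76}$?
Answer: $\frac{709120}{37} \approx 19165.0$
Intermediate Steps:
$H = - \frac{554}{111}$ ($H = -5 + \frac{1}{35 + 76} = -5 + \frac{1}{111} = - \frac{554}{111} \approx -4.991$)
$H \left(-60\right) 64 = \left(- \frac{554}{111}\right) \left(-60\right) 64 = \frac{11080}{37} \cdot 64 = \frac{709120}{37}$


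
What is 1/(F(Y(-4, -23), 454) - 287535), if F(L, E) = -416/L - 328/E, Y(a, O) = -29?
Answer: -6583/1892753229 ≈ -3.4780e-6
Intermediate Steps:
1/(F(Y(-4, -23), 454) - 287535) = 1/((-416/(-29) - 328/454) - 287535) = 1/((-416*(-1/29) - 328*1/454) - 287535) = 1/((416/29 - 164/227) - 287535) = 1/(89676/6583 - 287535) = 1/(-1892753229/6583) = -6583/1892753229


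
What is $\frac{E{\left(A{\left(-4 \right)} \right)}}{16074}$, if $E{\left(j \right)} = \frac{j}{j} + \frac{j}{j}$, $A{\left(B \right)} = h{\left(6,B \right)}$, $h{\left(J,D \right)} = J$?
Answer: $\frac{1}{8037} \approx 0.00012442$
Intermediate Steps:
$A{\left(B \right)} = 6$
$E{\left(j \right)} = 2$ ($E{\left(j \right)} = 1 + 1 = 2$)
$\frac{E{\left(A{\left(-4 \right)} \right)}}{16074} = \frac{2}{16074} = 2 \cdot \frac{1}{16074} = \frac{1}{8037}$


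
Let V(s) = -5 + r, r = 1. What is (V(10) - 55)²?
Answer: 3481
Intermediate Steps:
V(s) = -4 (V(s) = -5 + 1 = -4)
(V(10) - 55)² = (-4 - 55)² = (-59)² = 3481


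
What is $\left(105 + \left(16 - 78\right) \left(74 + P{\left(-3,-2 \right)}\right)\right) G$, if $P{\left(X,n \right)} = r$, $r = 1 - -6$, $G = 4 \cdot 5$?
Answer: $-98340$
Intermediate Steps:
$G = 20$
$r = 7$ ($r = 1 + 6 = 7$)
$P{\left(X,n \right)} = 7$
$\left(105 + \left(16 - 78\right) \left(74 + P{\left(-3,-2 \right)}\right)\right) G = \left(105 + \left(16 - 78\right) \left(74 + 7\right)\right) 20 = \left(105 - 5022\right) 20 = \left(-4917\right) 20 = -98340$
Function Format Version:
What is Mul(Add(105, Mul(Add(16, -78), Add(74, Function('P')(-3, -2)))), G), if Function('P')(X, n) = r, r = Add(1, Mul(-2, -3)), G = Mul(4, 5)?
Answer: -98340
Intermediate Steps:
G = 20
r = 7 (r = Add(1, 6) = 7)
Function('P')(X, n) = 7
Mul(Add(105, Mul(Add(16, -78), Add(74, Function('P')(-3, -2)))), G) = Mul(Add(105, Mul(Add(16, -78), Add(74, 7))), 20) = Mul(Add(105, Mul(-62, 81)), 20) = Mul(Add(105, -5022), 20) = Mul(-4917, 20) = -98340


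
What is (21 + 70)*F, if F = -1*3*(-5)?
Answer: 1365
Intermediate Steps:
F = 15 (F = -3*(-5) = 15)
(21 + 70)*F = (21 + 70)*15 = 91*15 = 1365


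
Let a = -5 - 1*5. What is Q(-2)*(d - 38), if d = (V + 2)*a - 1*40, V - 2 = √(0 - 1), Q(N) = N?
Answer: 236 + 20*I ≈ 236.0 + 20.0*I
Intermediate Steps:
a = -10 (a = -5 - 5 = -10)
V = 2 + I (V = 2 + √(0 - 1) = 2 + √(-1) = 2 + I ≈ 2.0 + 1.0*I)
d = -80 - 10*I (d = ((2 + I) + 2)*(-10) - 1*40 = (4 + I)*(-10) - 40 = (-40 - 10*I) - 40 = -80 - 10*I ≈ -80.0 - 10.0*I)
Q(-2)*(d - 38) = -2*((-80 - 10*I) - 38) = -2*(-118 - 10*I) = 236 + 20*I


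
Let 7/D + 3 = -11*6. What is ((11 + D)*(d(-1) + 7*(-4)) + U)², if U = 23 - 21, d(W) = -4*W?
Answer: 35640900/529 ≈ 67374.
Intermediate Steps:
U = 2
D = -7/69 (D = 7/(-3 - 11*6) = 7/(-3 - 66) = 7/(-69) = 7*(-1/69) = -7/69 ≈ -0.10145)
((11 + D)*(d(-1) + 7*(-4)) + U)² = ((11 - 7/69)*(-4*(-1) + 7*(-4)) + 2)² = (752*(4 - 28)/69 + 2)² = ((752/69)*(-24) + 2)² = (-6016/23 + 2)² = (-5970/23)² = 35640900/529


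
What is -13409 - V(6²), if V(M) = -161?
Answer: -13248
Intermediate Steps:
-13409 - V(6²) = -13409 - 1*(-161) = -13409 + 161 = -13248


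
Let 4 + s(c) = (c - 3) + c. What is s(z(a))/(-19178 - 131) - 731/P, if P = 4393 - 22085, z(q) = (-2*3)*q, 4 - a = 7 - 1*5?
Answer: 14663331/341614828 ≈ 0.042924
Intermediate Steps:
a = 2 (a = 4 - (7 - 1*5) = 4 - (7 - 5) = 4 - 1*2 = 4 - 2 = 2)
z(q) = -6*q
P = -17692
s(c) = -7 + 2*c (s(c) = -4 + ((c - 3) + c) = -4 + ((-3 + c) + c) = -4 + (-3 + 2*c) = -7 + 2*c)
s(z(a))/(-19178 - 131) - 731/P = (-7 + 2*(-6*2))/(-19178 - 131) - 731/(-17692) = (-7 + 2*(-12))/(-19309) - 731*(-1/17692) = (-7 - 24)*(-1/19309) + 731/17692 = -31*(-1/19309) + 731/17692 = 31/19309 + 731/17692 = 14663331/341614828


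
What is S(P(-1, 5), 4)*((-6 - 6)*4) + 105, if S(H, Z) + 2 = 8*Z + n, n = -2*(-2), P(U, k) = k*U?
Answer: -1527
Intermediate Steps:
P(U, k) = U*k
n = 4
S(H, Z) = 2 + 8*Z (S(H, Z) = -2 + (8*Z + 4) = -2 + (4 + 8*Z) = 2 + 8*Z)
S(P(-1, 5), 4)*((-6 - 6)*4) + 105 = (2 + 8*4)*((-6 - 6)*4) + 105 = (2 + 32)*(-12*4) + 105 = 34*(-48) + 105 = -1632 + 105 = -1527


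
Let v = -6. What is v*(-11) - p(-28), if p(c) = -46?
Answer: 112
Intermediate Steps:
v*(-11) - p(-28) = -6*(-11) - 1*(-46) = 66 + 46 = 112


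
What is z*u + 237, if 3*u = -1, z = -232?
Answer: 943/3 ≈ 314.33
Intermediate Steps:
u = -⅓ (u = (⅓)*(-1) = -⅓ ≈ -0.33333)
z*u + 237 = -232*(-⅓) + 237 = 232/3 + 237 = 943/3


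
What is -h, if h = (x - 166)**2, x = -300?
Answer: -217156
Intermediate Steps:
h = 217156 (h = (-300 - 166)**2 = (-466)**2 = 217156)
-h = -1*217156 = -217156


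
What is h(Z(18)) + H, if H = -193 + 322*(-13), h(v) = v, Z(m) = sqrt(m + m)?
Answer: -4373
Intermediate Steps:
Z(m) = sqrt(2)*sqrt(m) (Z(m) = sqrt(2*m) = sqrt(2)*sqrt(m))
H = -4379 (H = -193 - 4186 = -4379)
h(Z(18)) + H = sqrt(2)*sqrt(18) - 4379 = sqrt(2)*(3*sqrt(2)) - 4379 = 6 - 4379 = -4373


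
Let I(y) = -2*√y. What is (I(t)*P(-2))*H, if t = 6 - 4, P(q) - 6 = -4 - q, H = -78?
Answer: 624*√2 ≈ 882.47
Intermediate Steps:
P(q) = 2 - q (P(q) = 6 + (-4 - q) = 2 - q)
t = 2
(I(t)*P(-2))*H = ((-2*√2)*(2 - 1*(-2)))*(-78) = ((-2*√2)*(2 + 2))*(-78) = (-2*√2*4)*(-78) = -8*√2*(-78) = 624*√2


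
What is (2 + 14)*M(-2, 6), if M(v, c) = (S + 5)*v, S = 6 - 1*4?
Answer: -224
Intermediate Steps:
S = 2 (S = 6 - 4 = 2)
M(v, c) = 7*v (M(v, c) = (2 + 5)*v = 7*v)
(2 + 14)*M(-2, 6) = (2 + 14)*(7*(-2)) = 16*(-14) = -224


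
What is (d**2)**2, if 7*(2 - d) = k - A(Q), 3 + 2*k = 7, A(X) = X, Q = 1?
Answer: 28561/2401 ≈ 11.895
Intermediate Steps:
k = 2 (k = -3/2 + (1/2)*7 = -3/2 + 7/2 = 2)
d = 13/7 (d = 2 - (2 - 1*1)/7 = 2 - (2 - 1)/7 = 2 - 1/7*1 = 2 - 1/7 = 13/7 ≈ 1.8571)
(d**2)**2 = ((13/7)**2)**2 = (169/49)**2 = 28561/2401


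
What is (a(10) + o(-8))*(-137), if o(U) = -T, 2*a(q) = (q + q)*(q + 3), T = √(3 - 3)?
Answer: -17810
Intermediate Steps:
T = 0 (T = √0 = 0)
a(q) = q*(3 + q) (a(q) = ((q + q)*(q + 3))/2 = ((2*q)*(3 + q))/2 = (2*q*(3 + q))/2 = q*(3 + q))
o(U) = 0 (o(U) = -1*0 = 0)
(a(10) + o(-8))*(-137) = (10*(3 + 10) + 0)*(-137) = (10*13 + 0)*(-137) = (130 + 0)*(-137) = 130*(-137) = -17810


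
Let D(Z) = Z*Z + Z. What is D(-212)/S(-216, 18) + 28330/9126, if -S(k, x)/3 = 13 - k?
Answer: -64793587/1044927 ≈ -62.008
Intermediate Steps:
S(k, x) = -39 + 3*k (S(k, x) = -3*(13 - k) = -39 + 3*k)
D(Z) = Z + Z**2 (D(Z) = Z**2 + Z = Z + Z**2)
D(-212)/S(-216, 18) + 28330/9126 = (-212*(1 - 212))/(-39 + 3*(-216)) + 28330/9126 = (-212*(-211))/(-39 - 648) + 28330*(1/9126) = 44732/(-687) + 14165/4563 = 44732*(-1/687) + 14165/4563 = -44732/687 + 14165/4563 = -64793587/1044927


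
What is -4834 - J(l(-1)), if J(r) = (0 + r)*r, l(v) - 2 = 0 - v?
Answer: -4843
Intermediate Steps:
l(v) = 2 - v (l(v) = 2 + (0 - v) = 2 - v)
J(r) = r² (J(r) = r*r = r²)
-4834 - J(l(-1)) = -4834 - (2 - 1*(-1))² = -4834 - (2 + 1)² = -4834 - 1*3² = -4834 - 1*9 = -4834 - 9 = -4843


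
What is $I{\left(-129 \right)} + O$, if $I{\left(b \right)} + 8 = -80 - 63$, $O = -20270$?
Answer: $-20421$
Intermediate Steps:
$I{\left(b \right)} = -151$ ($I{\left(b \right)} = -8 - 143 = -151$)
$I{\left(-129 \right)} + O = -151 - 20270 = -20421$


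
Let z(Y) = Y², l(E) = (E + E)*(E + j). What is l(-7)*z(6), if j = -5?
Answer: 6048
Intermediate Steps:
l(E) = 2*E*(-5 + E) (l(E) = (E + E)*(E - 5) = (2*E)*(-5 + E) = 2*E*(-5 + E))
l(-7)*z(6) = (2*(-7)*(-5 - 7))*6² = (2*(-7)*(-12))*36 = 168*36 = 6048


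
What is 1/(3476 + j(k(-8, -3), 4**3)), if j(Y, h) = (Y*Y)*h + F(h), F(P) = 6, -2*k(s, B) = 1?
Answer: 1/3498 ≈ 0.00028588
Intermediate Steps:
k(s, B) = -1/2 (k(s, B) = -1/2*1 = -1/2)
j(Y, h) = 6 + h*Y**2 (j(Y, h) = (Y*Y)*h + 6 = Y**2*h + 6 = h*Y**2 + 6 = 6 + h*Y**2)
1/(3476 + j(k(-8, -3), 4**3)) = 1/(3476 + (6 + 4**3*(-1/2)**2)) = 1/(3476 + (6 + 64*(1/4))) = 1/(3476 + (6 + 16)) = 1/(3476 + 22) = 1/3498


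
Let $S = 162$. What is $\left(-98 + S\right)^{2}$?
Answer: $4096$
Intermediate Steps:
$\left(-98 + S\right)^{2} = \left(-98 + 162\right)^{2} = 64^{2} = 4096$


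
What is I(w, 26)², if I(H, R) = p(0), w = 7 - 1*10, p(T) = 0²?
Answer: 0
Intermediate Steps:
p(T) = 0
w = -3 (w = 7 - 10 = -3)
I(H, R) = 0
I(w, 26)² = 0² = 0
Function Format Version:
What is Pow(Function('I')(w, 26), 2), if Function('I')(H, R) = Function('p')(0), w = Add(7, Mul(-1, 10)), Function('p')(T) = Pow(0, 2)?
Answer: 0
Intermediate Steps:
Function('p')(T) = 0
w = -3 (w = Add(7, -10) = -3)
Function('I')(H, R) = 0
Pow(Function('I')(w, 26), 2) = Pow(0, 2) = 0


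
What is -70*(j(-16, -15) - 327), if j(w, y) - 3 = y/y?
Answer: 22610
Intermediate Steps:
j(w, y) = 4 (j(w, y) = 3 + y/y = 3 + 1 = 4)
-70*(j(-16, -15) - 327) = -70*(4 - 327) = -70*(-323) = 22610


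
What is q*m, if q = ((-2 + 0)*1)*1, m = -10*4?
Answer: 80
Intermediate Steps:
m = -40
q = -2 (q = -2*1*1 = -2*1 = -2)
q*m = -2*(-40) = 80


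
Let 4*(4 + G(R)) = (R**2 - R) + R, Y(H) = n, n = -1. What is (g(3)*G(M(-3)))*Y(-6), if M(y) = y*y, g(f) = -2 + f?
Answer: -65/4 ≈ -16.250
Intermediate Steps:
M(y) = y**2
Y(H) = -1
G(R) = -4 + R**2/4 (G(R) = -4 + ((R**2 - R) + R)/4 = -4 + R**2/4)
(g(3)*G(M(-3)))*Y(-6) = ((-2 + 3)*(-4 + ((-3)**2)**2/4))*(-1) = (1*(-4 + (1/4)*9**2))*(-1) = (1*(-4 + (1/4)*81))*(-1) = (1*(-4 + 81/4))*(-1) = (1*(65/4))*(-1) = (65/4)*(-1) = -65/4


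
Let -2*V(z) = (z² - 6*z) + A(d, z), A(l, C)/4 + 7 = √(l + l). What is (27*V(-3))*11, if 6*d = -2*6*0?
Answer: 297/2 ≈ 148.50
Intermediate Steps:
d = 0 (d = (-2*6*0)/6 = (-12*0)/6 = (⅙)*0 = 0)
A(l, C) = -28 + 4*√2*√l (A(l, C) = -28 + 4*√(l + l) = -28 + 4*√(2*l) = -28 + 4*(√2*√l) = -28 + 4*√2*√l)
V(z) = 14 + 3*z - z²/2 (V(z) = -((z² - 6*z) + (-28 + 4*√2*√0))/2 = -((z² - 6*z) + (-28 + 4*√2*0))/2 = -((z² - 6*z) + (-28 + 0))/2 = -((z² - 6*z) - 28)/2 = -(-28 + z² - 6*z)/2 = 14 + 3*z - z²/2)
(27*V(-3))*11 = (27*(14 + 3*(-3) - ½*(-3)²))*11 = (27*(14 - 9 - ½*9))*11 = (27*(14 - 9 - 9/2))*11 = (27*(½))*11 = (27/2)*11 = 297/2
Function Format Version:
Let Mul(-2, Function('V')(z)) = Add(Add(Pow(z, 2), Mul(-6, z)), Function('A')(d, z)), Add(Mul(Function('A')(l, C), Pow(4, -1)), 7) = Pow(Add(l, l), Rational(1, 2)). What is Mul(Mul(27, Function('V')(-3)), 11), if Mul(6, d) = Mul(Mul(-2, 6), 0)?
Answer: Rational(297, 2) ≈ 148.50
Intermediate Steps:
d = 0 (d = Mul(Rational(1, 6), Mul(Mul(-2, 6), 0)) = Mul(Rational(1, 6), Mul(-12, 0)) = Mul(Rational(1, 6), 0) = 0)
Function('A')(l, C) = Add(-28, Mul(4, Pow(2, Rational(1, 2)), Pow(l, Rational(1, 2)))) (Function('A')(l, C) = Add(-28, Mul(4, Pow(Add(l, l), Rational(1, 2)))) = Add(-28, Mul(4, Pow(Mul(2, l), Rational(1, 2)))) = Add(-28, Mul(4, Mul(Pow(2, Rational(1, 2)), Pow(l, Rational(1, 2))))) = Add(-28, Mul(4, Pow(2, Rational(1, 2)), Pow(l, Rational(1, 2)))))
Function('V')(z) = Add(14, Mul(3, z), Mul(Rational(-1, 2), Pow(z, 2))) (Function('V')(z) = Mul(Rational(-1, 2), Add(Add(Pow(z, 2), Mul(-6, z)), Add(-28, Mul(4, Pow(2, Rational(1, 2)), Pow(0, Rational(1, 2)))))) = Mul(Rational(-1, 2), Add(Add(Pow(z, 2), Mul(-6, z)), Add(-28, Mul(4, Pow(2, Rational(1, 2)), 0)))) = Mul(Rational(-1, 2), Add(Add(Pow(z, 2), Mul(-6, z)), Add(-28, 0))) = Mul(Rational(-1, 2), Add(Add(Pow(z, 2), Mul(-6, z)), -28)) = Mul(Rational(-1, 2), Add(-28, Pow(z, 2), Mul(-6, z))) = Add(14, Mul(3, z), Mul(Rational(-1, 2), Pow(z, 2))))
Mul(Mul(27, Function('V')(-3)), 11) = Mul(Mul(27, Add(14, Mul(3, -3), Mul(Rational(-1, 2), Pow(-3, 2)))), 11) = Mul(Mul(27, Add(14, -9, Mul(Rational(-1, 2), 9))), 11) = Mul(Mul(27, Add(14, -9, Rational(-9, 2))), 11) = Mul(Mul(27, Rational(1, 2)), 11) = Mul(Rational(27, 2), 11) = Rational(297, 2)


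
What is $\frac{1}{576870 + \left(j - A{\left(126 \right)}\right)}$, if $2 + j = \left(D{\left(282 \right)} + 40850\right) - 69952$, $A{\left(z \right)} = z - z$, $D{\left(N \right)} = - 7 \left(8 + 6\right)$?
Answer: $\frac{1}{547668} \approx 1.8259 \cdot 10^{-6}$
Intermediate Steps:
$D{\left(N \right)} = -98$ ($D{\left(N \right)} = \left(-7\right) 14 = -98$)
$A{\left(z \right)} = 0$
$j = -29202$ ($j = -2 + \left(\left(-98 + 40850\right) - 69952\right) = -2 + \left(40752 - 69952\right) = -2 - 29200 = -29202$)
$\frac{1}{576870 + \left(j - A{\left(126 \right)}\right)} = \frac{1}{576870 - 29202} = \frac{1}{547668}$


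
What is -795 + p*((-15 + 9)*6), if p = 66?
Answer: -3171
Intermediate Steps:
-795 + p*((-15 + 9)*6) = -795 + 66*((-15 + 9)*6) = -795 + 66*(-6*6) = -795 + 66*(-36) = -795 - 2376 = -3171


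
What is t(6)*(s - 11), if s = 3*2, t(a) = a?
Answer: -30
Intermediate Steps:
s = 6
t(6)*(s - 11) = 6*(6 - 11) = 6*(-5) = -30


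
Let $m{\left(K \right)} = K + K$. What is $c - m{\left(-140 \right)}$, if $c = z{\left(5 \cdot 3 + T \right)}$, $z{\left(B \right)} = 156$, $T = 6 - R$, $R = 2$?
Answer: $436$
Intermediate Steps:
$T = 4$ ($T = 6 - 2 = 4$)
$m{\left(K \right)} = 2 K$
$c = 156$
$c - m{\left(-140 \right)} = 156 - 2 \left(-140\right) = 156 - -280 = 156 + 280 = 436$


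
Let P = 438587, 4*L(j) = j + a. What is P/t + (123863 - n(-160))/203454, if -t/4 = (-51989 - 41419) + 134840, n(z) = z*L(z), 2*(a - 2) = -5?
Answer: -34884342997/16859012256 ≈ -2.0692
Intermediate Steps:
a = -½ (a = 2 + (½)*(-5) = 2 - 5/2 = -½ ≈ -0.50000)
L(j) = -⅛ + j/4 (L(j) = (j - ½)/4 = (-½ + j)/4 = -⅛ + j/4)
n(z) = z*(-⅛ + z/4)
t = -165728 (t = -4*((-51989 - 41419) + 134840) = -4*(-93408 + 134840) = -4*41432 = -165728)
P/t + (123863 - n(-160))/203454 = 438587/(-165728) + (123863 - (-160)*(-1 + 2*(-160))/8)/203454 = 438587*(-1/165728) + (123863 - (-160)*(-1 - 320)/8)*(1/203454) = -438587/165728 + (123863 - (-160)*(-321)/8)*(1/203454) = -438587/165728 + (123863 - 1*6420)*(1/203454) = -438587/165728 + (123863 - 6420)*(1/203454) = -438587/165728 + 117443*(1/203454) = -438587/165728 + 117443/203454 = -34884342997/16859012256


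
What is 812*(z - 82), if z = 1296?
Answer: 985768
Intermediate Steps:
812*(z - 82) = 812*(1296 - 82) = 812*1214 = 985768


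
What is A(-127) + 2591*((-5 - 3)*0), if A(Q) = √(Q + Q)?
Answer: I*√254 ≈ 15.937*I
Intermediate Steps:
A(Q) = √2*√Q (A(Q) = √(2*Q) = √2*√Q)
A(-127) + 2591*((-5 - 3)*0) = √2*√(-127) + 2591*((-5 - 3)*0) = √2*(I*√127) + 2591*(-8*0) = I*√254 + 2591*0 = I*√254 + 0 = I*√254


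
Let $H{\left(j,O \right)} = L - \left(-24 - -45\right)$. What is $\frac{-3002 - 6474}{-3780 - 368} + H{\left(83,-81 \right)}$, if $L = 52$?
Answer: $\frac{34516}{1037} \approx 33.284$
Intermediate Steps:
$H{\left(j,O \right)} = 31$ ($H{\left(j,O \right)} = 52 - \left(-24 - -45\right) = 52 - \left(-24 + 45\right) = 52 - 21 = 31$)
$\frac{-3002 - 6474}{-3780 - 368} + H{\left(83,-81 \right)} = \frac{-3002 - 6474}{-3780 - 368} + 31 = - \frac{9476}{-3780 - 368} + 31 = - \frac{9476}{-4148} + 31 = \left(-9476\right) \left(- \frac{1}{4148}\right) + 31 = \frac{2369}{1037} + 31 = \frac{34516}{1037}$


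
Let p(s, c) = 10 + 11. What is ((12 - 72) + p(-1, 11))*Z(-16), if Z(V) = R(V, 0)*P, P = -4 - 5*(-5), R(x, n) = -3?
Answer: 2457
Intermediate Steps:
p(s, c) = 21
P = 21 (P = -4 + 25 = 21)
Z(V) = -63 (Z(V) = -3*21 = -63)
((12 - 72) + p(-1, 11))*Z(-16) = ((12 - 72) + 21)*(-63) = (-60 + 21)*(-63) = -39*(-63) = 2457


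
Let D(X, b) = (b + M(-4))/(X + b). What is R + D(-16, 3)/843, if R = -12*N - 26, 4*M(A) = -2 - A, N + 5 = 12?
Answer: -2410987/21918 ≈ -110.00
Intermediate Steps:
N = 7 (N = -5 + 12 = 7)
M(A) = -½ - A/4 (M(A) = (-2 - A)/4 = -½ - A/4)
D(X, b) = (½ + b)/(X + b) (D(X, b) = (b + (-½ - ¼*(-4)))/(X + b) = (b + (-½ + 1))/(X + b) = (b + ½)/(X + b) = (½ + b)/(X + b))
R = -110 (R = -12*7 - 26 = -84 - 26 = -110)
R + D(-16, 3)/843 = -110 + ((½ + 3)/(-16 + 3))/843 = -110 + ((7/2)/(-13))*(1/843) = -110 - 1/13*7/2*(1/843) = -110 - 7/26*1/843 = -110 - 7/21918 = -2410987/21918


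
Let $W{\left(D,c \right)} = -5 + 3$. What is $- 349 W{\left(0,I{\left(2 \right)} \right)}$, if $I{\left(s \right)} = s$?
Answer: $698$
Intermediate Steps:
$W{\left(D,c \right)} = -2$
$- 349 W{\left(0,I{\left(2 \right)} \right)} = \left(-349\right) \left(-2\right) = 698$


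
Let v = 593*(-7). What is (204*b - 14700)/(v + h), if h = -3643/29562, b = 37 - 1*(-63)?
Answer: -33700680/24543101 ≈ -1.3731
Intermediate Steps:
b = 100 (b = 37 + 63 = 100)
v = -4151
h = -3643/29562 (h = -3643*1/29562 = -3643/29562 ≈ -0.12323)
(204*b - 14700)/(v + h) = (204*100 - 14700)/(-4151 - 3643/29562) = (20400 - 14700)/(-122715505/29562) = 5700*(-29562/122715505) = -33700680/24543101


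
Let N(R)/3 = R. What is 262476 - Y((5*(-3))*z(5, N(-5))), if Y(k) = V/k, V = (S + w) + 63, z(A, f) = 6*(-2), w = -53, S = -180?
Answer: 4724585/18 ≈ 2.6248e+5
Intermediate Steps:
N(R) = 3*R
z(A, f) = -12
V = -170 (V = (-180 - 53) + 63 = -233 + 63 = -170)
Y(k) = -170/k
262476 - Y((5*(-3))*z(5, N(-5))) = 262476 - (-170)/((5*(-3))*(-12)) = 262476 - (-170)/((-15*(-12))) = 262476 - (-170)/180 = 262476 - 1*(-17/18) = 262476 + 17/18 = 4724585/18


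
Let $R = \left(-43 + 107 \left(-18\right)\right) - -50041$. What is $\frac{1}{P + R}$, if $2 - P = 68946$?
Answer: $- \frac{1}{20872} \approx -4.7911 \cdot 10^{-5}$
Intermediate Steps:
$P = -68944$ ($P = 2 - 68946 = -68944$)
$R = 48072$ ($R = \left(-43 - 1926\right) + 50041 = -1969 + 50041 = 48072$)
$\frac{1}{P + R} = \frac{1}{-68944 + 48072} = \frac{1}{-20872} = - \frac{1}{20872}$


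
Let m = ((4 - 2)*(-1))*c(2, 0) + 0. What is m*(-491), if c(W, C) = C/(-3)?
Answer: 0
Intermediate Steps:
c(W, C) = -C/3 (c(W, C) = C*(-1/3) = -C/3)
m = 0 (m = ((4 - 2)*(-1))*(-1/3*0) + 0 = (2*(-1))*0 + 0 = -2*0 + 0 = 0 + 0 = 0)
m*(-491) = 0*(-491) = 0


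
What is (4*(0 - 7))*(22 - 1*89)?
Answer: 1876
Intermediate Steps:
(4*(0 - 7))*(22 - 1*89) = (4*(-7))*(22 - 89) = -28*(-67) = 1876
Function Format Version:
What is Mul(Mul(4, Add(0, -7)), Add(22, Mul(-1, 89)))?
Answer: 1876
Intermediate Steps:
Mul(Mul(4, Add(0, -7)), Add(22, Mul(-1, 89))) = Mul(Mul(4, -7), Add(22, -89)) = Mul(-28, -67) = 1876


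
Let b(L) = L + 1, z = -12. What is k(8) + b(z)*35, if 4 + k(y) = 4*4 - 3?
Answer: -376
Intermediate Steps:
k(y) = 9 (k(y) = -4 + (4*4 - 3) = -4 + (16 - 3) = -4 + 13 = 9)
b(L) = 1 + L
k(8) + b(z)*35 = 9 + (1 - 12)*35 = 9 - 11*35 = 9 - 385 = -376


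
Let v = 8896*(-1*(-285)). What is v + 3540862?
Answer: 6076222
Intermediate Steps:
v = 2535360 (v = 8896*285 = 2535360)
v + 3540862 = 2535360 + 3540862 = 6076222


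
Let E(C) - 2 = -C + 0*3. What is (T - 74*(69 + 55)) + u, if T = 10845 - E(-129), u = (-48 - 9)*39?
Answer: -685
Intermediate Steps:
u = -2223 (u = -57*39 = -2223)
E(C) = 2 - C (E(C) = 2 + (-C + 0*3) = 2 + (-C + 0) = 2 - C)
T = 10714 (T = 10845 - (2 - 1*(-129)) = 10845 - (2 + 129) = 10845 - 1*131 = 10845 - 131 = 10714)
(T - 74*(69 + 55)) + u = (10714 - 74*(69 + 55)) - 2223 = (10714 - 74*124) - 2223 = (10714 - 9176) - 2223 = 1538 - 2223 = -685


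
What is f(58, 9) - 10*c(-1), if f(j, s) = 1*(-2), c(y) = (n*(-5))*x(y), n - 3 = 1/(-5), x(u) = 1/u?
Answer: -142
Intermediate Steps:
n = 14/5 (n = 3 + 1/(-5) = 3 - 1/5 = 14/5 ≈ 2.8000)
c(y) = -14/y (c(y) = ((14/5)*(-5))/y = -14/y)
f(j, s) = -2
f(58, 9) - 10*c(-1) = -2 - 10*(-14/(-1)) = -2 - 10*(-14*(-1)) = -2 - 10*14 = -2 - 1*140 = -2 - 140 = -142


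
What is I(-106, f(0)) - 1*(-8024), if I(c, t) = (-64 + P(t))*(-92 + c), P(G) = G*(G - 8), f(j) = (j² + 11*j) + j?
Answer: 20696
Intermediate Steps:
f(j) = j² + 12*j
P(G) = G*(-8 + G)
I(c, t) = (-92 + c)*(-64 + t*(-8 + t)) (I(c, t) = (-64 + t*(-8 + t))*(-92 + c) = (-92 + c)*(-64 + t*(-8 + t)))
I(-106, f(0)) - 1*(-8024) = (5888 - 64*(-106) - 92*0*(12 + 0)*(-8 + 0*(12 + 0)) - 106*0*(12 + 0)*(-8 + 0*(12 + 0))) - 1*(-8024) = (5888 + 6784 - 92*0*12*(-8 + 0*12) - 106*0*12*(-8 + 0*12)) + 8024 = (5888 + 6784 - 92*0*(-8 + 0) - 106*0*(-8 + 0)) + 8024 = (5888 + 6784 - 92*0*(-8) - 106*0*(-8)) + 8024 = (5888 + 6784 + 0 + 0) + 8024 = 12672 + 8024 = 20696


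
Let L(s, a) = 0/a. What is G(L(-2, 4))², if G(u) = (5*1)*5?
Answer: 625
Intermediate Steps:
L(s, a) = 0
G(u) = 25 (G(u) = 5*5 = 25)
G(L(-2, 4))² = 25² = 625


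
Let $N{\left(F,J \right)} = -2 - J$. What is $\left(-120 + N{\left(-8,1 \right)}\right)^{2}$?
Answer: $15129$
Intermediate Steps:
$\left(-120 + N{\left(-8,1 \right)}\right)^{2} = \left(-120 - 3\right)^{2} = \left(-123\right)^{2} = 15129$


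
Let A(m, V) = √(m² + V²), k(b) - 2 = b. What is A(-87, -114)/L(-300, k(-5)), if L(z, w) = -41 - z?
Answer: 3*√2285/259 ≈ 0.55369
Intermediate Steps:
k(b) = 2 + b
A(m, V) = √(V² + m²)
A(-87, -114)/L(-300, k(-5)) = √((-114)² + (-87)²)/(-41 - 1*(-300)) = √(12996 + 7569)/(-41 + 300) = √20565/259 = (3*√2285)*(1/259) = 3*√2285/259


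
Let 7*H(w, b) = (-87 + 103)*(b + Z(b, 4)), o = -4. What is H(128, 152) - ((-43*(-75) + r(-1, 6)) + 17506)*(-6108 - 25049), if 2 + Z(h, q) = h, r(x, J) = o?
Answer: 4520542805/7 ≈ 6.4579e+8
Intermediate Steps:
r(x, J) = -4
Z(h, q) = -2 + h
H(w, b) = -32/7 + 32*b/7 (H(w, b) = ((-87 + 103)*(b + (-2 + b)))/7 = (16*(-2 + 2*b))/7 = (-32 + 32*b)/7 = -32/7 + 32*b/7)
H(128, 152) - ((-43*(-75) + r(-1, 6)) + 17506)*(-6108 - 25049) = (-32/7 + (32/7)*152) - ((-43*(-75) - 4) + 17506)*(-6108 - 25049) = (-32/7 + 4864/7) - ((3225 - 4) + 17506)*(-31157) = 4832/7 - (3221 + 17506)*(-31157) = 4832/7 - 20727*(-31157) = 4832/7 - 1*(-645791139) = 4832/7 + 645791139 = 4520542805/7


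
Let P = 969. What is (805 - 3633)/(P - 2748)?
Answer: 2828/1779 ≈ 1.5897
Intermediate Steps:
(805 - 3633)/(P - 2748) = (805 - 3633)/(969 - 2748) = -2828/(-1779) = -2828*(-1/1779) = 2828/1779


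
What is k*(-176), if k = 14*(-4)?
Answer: 9856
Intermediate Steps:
k = -56
k*(-176) = -56*(-176) = 9856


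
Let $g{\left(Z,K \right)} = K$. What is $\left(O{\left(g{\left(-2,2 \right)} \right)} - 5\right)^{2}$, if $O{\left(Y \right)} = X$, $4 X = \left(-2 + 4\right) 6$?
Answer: $4$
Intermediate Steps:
$X = 3$ ($X = \frac{\left(-2 + 4\right) 6}{4} = \frac{2 \cdot 6}{4} = \frac{1}{4} \cdot 12 = 3$)
$O{\left(Y \right)} = 3$
$\left(O{\left(g{\left(-2,2 \right)} \right)} - 5\right)^{2} = \left(3 - 5\right)^{2} = \left(-2\right)^{2} = 4$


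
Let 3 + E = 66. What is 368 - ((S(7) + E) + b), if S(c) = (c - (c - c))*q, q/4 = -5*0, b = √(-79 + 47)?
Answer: 305 - 4*I*√2 ≈ 305.0 - 5.6569*I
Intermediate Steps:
E = 63 (E = -3 + 66 = 63)
b = 4*I*√2 (b = √(-32) = 4*I*√2 ≈ 5.6569*I)
q = 0 (q = 4*(-5*0) = 4*0 = 0)
S(c) = 0 (S(c) = (c - (c - c))*0 = (c - 1*0)*0 = (c + 0)*0 = c*0 = 0)
368 - ((S(7) + E) + b) = 368 - ((0 + 63) + 4*I*√2) = 368 - (63 + 4*I*√2) = 368 + (-63 - 4*I*√2) = 305 - 4*I*√2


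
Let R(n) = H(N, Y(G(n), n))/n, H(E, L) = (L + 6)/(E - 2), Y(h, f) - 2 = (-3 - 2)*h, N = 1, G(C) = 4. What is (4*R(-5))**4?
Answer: 5308416/625 ≈ 8493.5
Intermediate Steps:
Y(h, f) = 2 - 5*h (Y(h, f) = 2 + (-3 - 2)*h = 2 - 5*h)
H(E, L) = (6 + L)/(-2 + E)
R(n) = 12/n (R(n) = ((6 + (2 - 5*4))/(-2 + 1))/n = ((6 + (2 - 20))/(-1))/n = (-(6 - 18))/n = (-1*(-12))/n = 12/n)
(4*R(-5))**4 = (4*(12/(-5)))**4 = (4*(12*(-1/5)))**4 = (4*(-12/5))**4 = (-48/5)**4 = 5308416/625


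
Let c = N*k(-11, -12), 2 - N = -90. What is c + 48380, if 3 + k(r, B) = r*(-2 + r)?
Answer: 61260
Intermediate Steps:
k(r, B) = -3 + r*(-2 + r)
N = 92 (N = 2 - 1*(-90) = 2 + 90 = 92)
c = 12880 (c = 92*(-3 + (-11)**2 - 2*(-11)) = 92*(-3 + 121 + 22) = 92*140 = 12880)
c + 48380 = 12880 + 48380 = 61260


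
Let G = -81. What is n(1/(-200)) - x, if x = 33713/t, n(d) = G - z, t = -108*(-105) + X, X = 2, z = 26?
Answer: -1247307/11342 ≈ -109.97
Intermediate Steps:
t = 11342 (t = -108*(-105) + 2 = 11340 + 2 = 11342)
n(d) = -107 (n(d) = -81 - 1*26 = -81 - 26 = -107)
x = 33713/11342 ≈ 2.9724
n(1/(-200)) - x = -107 - 1*33713/11342 = -107 - 33713/11342 = -1247307/11342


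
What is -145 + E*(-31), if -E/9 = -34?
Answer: -9631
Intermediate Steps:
E = 306 (E = -9*(-34) = 306)
-145 + E*(-31) = -145 + 306*(-31) = -145 - 9486 = -9631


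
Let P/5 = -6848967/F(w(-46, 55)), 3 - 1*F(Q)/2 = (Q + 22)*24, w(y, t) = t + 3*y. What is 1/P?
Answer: -978/11414945 ≈ -8.5677e-5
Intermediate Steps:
F(Q) = -1050 - 48*Q (F(Q) = 6 - 2*(Q + 22)*24 = 6 - 2*(22 + Q)*24 = 6 - 2*(528 + 24*Q) = 6 + (-1056 - 48*Q) = -1050 - 48*Q)
P = -11414945/978 (P = 5*(-6848967/(-1050 - 48*(55 + 3*(-46)))) = 5*(-6848967/(-1050 - 48*(55 - 138))) = 5*(-6848967/(-1050 - 48*(-83))) = 5*(-6848967/(-1050 + 3984)) = 5*(-6848967/2934) = 5*(-6848967*1/2934) = 5*(-2282989/978) = -11414945/978 ≈ -11672.)
1/P = 1/(-11414945/978) = -978/11414945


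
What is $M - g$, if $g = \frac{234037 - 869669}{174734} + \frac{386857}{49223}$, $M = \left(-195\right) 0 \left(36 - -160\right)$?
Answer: $- \frac{18154678551}{4300465841} \approx -4.2216$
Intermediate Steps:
$M = 0$ ($M = 0 \left(36 + 160\right) = 0 \cdot 196 = 0$)
$g = \frac{18154678551}{4300465841}$ ($g = \left(-635632\right) \frac{1}{174734} + 386857 \cdot \frac{1}{49223} = - \frac{317816}{87367} + \frac{386857}{49223} = \frac{18154678551}{4300465841} \approx 4.2216$)
$M - g = 0 - \frac{18154678551}{4300465841} = - \frac{18154678551}{4300465841}$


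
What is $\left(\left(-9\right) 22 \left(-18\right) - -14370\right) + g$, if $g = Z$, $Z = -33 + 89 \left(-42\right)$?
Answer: $14163$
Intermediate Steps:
$Z = -3771$ ($Z = -33 - 3738 = -3771$)
$g = -3771$
$\left(\left(-9\right) 22 \left(-18\right) - -14370\right) + g = \left(\left(-9\right) 22 \left(-18\right) - -14370\right) - 3771 = \left(\left(-198\right) \left(-18\right) + 14370\right) - 3771 = \left(3564 + 14370\right) - 3771 = 17934 - 3771 = 14163$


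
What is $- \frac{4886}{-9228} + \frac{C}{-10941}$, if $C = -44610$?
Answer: $\frac{77519801}{16827258} \approx 4.6068$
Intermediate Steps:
$- \frac{4886}{-9228} + \frac{C}{-10941} = - \frac{4886}{-9228} - \frac{44610}{-10941} = \left(-4886\right) \left(- \frac{1}{9228}\right) - - \frac{14870}{3647} = \frac{2443}{4614} + \frac{14870}{3647} = \frac{77519801}{16827258}$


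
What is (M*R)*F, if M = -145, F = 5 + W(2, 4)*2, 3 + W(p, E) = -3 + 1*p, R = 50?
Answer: 21750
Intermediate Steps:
W(p, E) = -6 + p (W(p, E) = -3 + (-3 + 1*p) = -3 + (-3 + p) = -6 + p)
F = -3 (F = 5 + (-6 + 2)*2 = 5 - 4*2 = 5 - 8 = -3)
(M*R)*F = -145*50*(-3) = -7250*(-3) = 21750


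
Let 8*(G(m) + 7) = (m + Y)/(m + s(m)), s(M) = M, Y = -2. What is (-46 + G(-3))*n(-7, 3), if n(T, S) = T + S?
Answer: 2539/12 ≈ 211.58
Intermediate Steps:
n(T, S) = S + T
G(m) = -7 + (-2 + m)/(16*m) (G(m) = -7 + ((m - 2)/(m + m))/8 = -7 + ((-2 + m)/((2*m)))/8 = -7 + ((-2 + m)*(1/(2*m)))/8 = -7 + ((-2 + m)/(2*m))/8 = -7 + (-2 + m)/(16*m))
(-46 + G(-3))*n(-7, 3) = (-46 + (1/16)*(-2 - 111*(-3))/(-3))*(3 - 7) = (-46 + (1/16)*(-⅓)*(-2 + 333))*(-4) = (-46 + (1/16)*(-⅓)*331)*(-4) = (-46 - 331/48)*(-4) = -2539/48*(-4) = 2539/12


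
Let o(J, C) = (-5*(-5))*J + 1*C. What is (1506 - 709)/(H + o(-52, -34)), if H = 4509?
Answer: 797/3175 ≈ 0.25102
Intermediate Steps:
o(J, C) = C + 25*J (o(J, C) = 25*J + C = C + 25*J)
(1506 - 709)/(H + o(-52, -34)) = (1506 - 709)/(4509 + (-34 + 25*(-52))) = 797/(4509 + (-34 - 1300)) = 797/(4509 - 1334) = 797/3175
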